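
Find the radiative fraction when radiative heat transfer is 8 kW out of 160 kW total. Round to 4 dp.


f_rad = Q_rad / Q_total
f_rad = 8 / 160 = 0.0500


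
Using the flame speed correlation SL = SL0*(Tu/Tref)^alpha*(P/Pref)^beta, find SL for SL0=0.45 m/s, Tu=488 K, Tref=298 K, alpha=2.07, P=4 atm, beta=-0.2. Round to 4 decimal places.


SL = SL0 * (Tu/Tref)^alpha * (P/Pref)^beta
T ratio = 488/298 = 1.63758389
(T ratio)^alpha = 1.63758389^2.07 = 2.775884
(P/Pref)^beta = 4^(-0.2) = 0.757858
SL = 0.45 * 2.775884 * 0.757858 = 0.9467 m/s


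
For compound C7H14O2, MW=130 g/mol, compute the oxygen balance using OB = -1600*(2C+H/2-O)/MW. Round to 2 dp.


OB = -1600 * (2C + H/2 - O) / MW
Inner = 2*7 + 14/2 - 2 = 19.00
OB = -1600 * 19.00 / 130 = -233.85%


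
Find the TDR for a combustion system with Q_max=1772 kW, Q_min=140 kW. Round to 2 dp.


TDR = Q_max / Q_min
TDR = 1772 / 140 = 12.66


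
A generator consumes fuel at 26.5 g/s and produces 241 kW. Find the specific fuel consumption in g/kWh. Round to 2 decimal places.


SFC = (mf / BP) * 3600
Rate = 26.5 / 241 = 0.109959 g/(s*kW)
SFC = 0.109959 * 3600 = 395.85 g/kWh


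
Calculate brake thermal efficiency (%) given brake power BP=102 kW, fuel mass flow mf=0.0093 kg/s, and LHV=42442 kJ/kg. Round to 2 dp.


eta_BTE = (BP / (mf * LHV)) * 100
Denominator = 0.0093 * 42442 = 394.7106 kW
eta_BTE = (102 / 394.7106) * 100 = 25.84%


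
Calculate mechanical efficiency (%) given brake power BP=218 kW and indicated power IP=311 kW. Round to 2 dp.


eta_mech = (BP / IP) * 100
Ratio = 218 / 311 = 0.7010
eta_mech = 0.7010 * 100 = 70.10%


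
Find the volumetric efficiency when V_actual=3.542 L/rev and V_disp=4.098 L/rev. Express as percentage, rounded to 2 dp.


eta_v = (V_actual / V_disp) * 100
Ratio = 3.542 / 4.098 = 0.8643
eta_v = 0.8643 * 100 = 86.43%


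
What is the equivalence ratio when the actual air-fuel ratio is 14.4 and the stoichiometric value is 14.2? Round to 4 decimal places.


phi = AFR_stoich / AFR_actual
phi = 14.2 / 14.4 = 0.9861


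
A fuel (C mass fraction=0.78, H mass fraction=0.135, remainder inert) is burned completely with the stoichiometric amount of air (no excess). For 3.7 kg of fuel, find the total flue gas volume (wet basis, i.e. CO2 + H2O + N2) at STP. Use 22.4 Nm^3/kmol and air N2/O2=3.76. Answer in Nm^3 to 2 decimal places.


Per kg fuel: CO2 = (C/12 kmol)*22.4 = (0.78/12)*22.4 = 1.45600 Nm^3
Per kg fuel: H2O = (H/2 kmol)*22.4 = (0.135/2)*22.4 = 1.51200 Nm^3
O2 needed per kg fuel = C/12 + H/4 = 0.78/12 + 0.135/4 = 0.09875000 kmol
Per kg fuel: N2 = O2*3.76*22.4 = 0.09875000*3.76*22.4 = 8.31712 Nm^3
Total per kg = 1.45600 + 1.51200 + 8.31712 = 11.28512 Nm^3
Total = 11.28512 * 3.7 = 41.75 Nm^3


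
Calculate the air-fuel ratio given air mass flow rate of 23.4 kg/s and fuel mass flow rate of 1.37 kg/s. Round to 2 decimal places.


AFR = m_air / m_fuel
AFR = 23.4 / 1.37 = 17.08


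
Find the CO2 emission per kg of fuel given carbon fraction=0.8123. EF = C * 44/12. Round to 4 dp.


EF = C_frac * (M_CO2 / M_C)
EF = 0.8123 * (44/12)
EF = 0.8123 * 3.666667 = 2.9784 kg_CO2/kg_fuel


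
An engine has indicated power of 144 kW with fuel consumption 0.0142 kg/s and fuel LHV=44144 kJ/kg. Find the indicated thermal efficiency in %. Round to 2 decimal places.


eta_ith = (IP / (mf * LHV)) * 100
Denominator = 0.0142 * 44144 = 626.8448 kW
eta_ith = (144 / 626.8448) * 100 = 22.97%


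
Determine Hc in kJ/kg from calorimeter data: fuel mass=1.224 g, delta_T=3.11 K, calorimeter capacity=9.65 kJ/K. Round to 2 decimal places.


Hc = C_cal * delta_T / m_fuel
Q_released = 9.65 * 3.11 = 30.0115 kJ
m_fuel = 1.224 g = 1.224/1000 kg = 0.001224 kg
Hc = 30.0115 / 0.001224 = 24519.20 kJ/kg


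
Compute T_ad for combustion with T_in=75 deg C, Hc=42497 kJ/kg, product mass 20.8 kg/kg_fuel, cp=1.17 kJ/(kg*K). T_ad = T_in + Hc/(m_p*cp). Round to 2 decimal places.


T_ad = T_in + Hc / (m_p * cp)
Denominator = 20.8 * 1.17 = 24.3360
Temperature rise = 42497 / 24.3360 = 1746.26 K
T_ad = 75 + 1746.26 = 1821.26 deg C


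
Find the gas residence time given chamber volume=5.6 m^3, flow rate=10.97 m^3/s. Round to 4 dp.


tau = V / Q_flow
tau = 5.6 / 10.97 = 0.5105 s


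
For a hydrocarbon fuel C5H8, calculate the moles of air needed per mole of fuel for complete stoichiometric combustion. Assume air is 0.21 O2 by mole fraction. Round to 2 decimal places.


Balanced combustion: C5H8 + 7 O2 -> 5 CO2 + 4 H2O
O2 needed = C + H/4 = 5 + 8/4 = 7.00 moles
Air moles = O2 / 0.21 = 7.00 / 0.21 = 33.33 moles air


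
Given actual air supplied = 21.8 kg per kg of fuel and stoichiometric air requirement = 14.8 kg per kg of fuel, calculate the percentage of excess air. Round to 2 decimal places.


Excess air = actual - stoichiometric = 21.8 - 14.8 = 7.00 kg/kg fuel
Excess air % = (excess / stoich) * 100 = (7.00 / 14.8) * 100 = 47.30%


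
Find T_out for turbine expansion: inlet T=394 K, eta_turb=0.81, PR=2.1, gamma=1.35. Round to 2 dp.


T_out = T_in * (1 - eta * (1 - PR^(-(gamma-1)/gamma)))
Exponent = -(1.35-1)/1.35 = -0.25925926
PR^exp = 2.1^(-0.25925926) = 0.82501466
Factor = 1 - 0.81*(1 - 0.82501466) = 0.85826187
T_out = 394 * 0.85826187 = 338.16 K


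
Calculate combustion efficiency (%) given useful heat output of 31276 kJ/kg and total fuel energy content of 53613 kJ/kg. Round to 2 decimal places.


Efficiency = (Q_useful / Q_fuel) * 100
Efficiency = (31276 / 53613) * 100
Efficiency = 0.5834 * 100 = 58.34%


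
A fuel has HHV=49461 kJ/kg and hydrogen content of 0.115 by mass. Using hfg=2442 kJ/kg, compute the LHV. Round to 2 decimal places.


LHV = HHV - hfg * 9 * H
Water correction = 2442 * 9 * 0.115 = 2527.470 kJ/kg
LHV = 49461 - 2527.470 = 46933.53 kJ/kg


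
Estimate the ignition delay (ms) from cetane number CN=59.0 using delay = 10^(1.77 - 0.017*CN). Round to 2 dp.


delay = 10^(1.77 - 0.017*CN)
Exponent = 1.77 - 0.017*59.0 = 0.7670
delay = 10^0.7670 = 5.85 ms


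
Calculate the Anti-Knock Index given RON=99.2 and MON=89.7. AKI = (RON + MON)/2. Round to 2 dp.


AKI = (RON + MON) / 2
AKI = (99.2 + 89.7) / 2
AKI = 188.9 / 2 = 94.45


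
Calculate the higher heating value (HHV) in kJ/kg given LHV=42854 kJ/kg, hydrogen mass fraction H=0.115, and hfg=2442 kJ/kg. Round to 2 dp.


HHV = LHV + hfg * 9 * H
Water addition = 2442 * 9 * 0.115 = 2527.470 kJ/kg
HHV = 42854 + 2527.470 = 45381.47 kJ/kg


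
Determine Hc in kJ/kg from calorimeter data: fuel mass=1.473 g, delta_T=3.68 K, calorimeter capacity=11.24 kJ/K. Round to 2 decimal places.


Hc = C_cal * delta_T / m_fuel
Q_released = 11.24 * 3.68 = 41.3632 kJ
m_fuel = 1.473 g = 1.473/1000 kg = 0.001473 kg
Hc = 41.3632 / 0.001473 = 28080.92 kJ/kg


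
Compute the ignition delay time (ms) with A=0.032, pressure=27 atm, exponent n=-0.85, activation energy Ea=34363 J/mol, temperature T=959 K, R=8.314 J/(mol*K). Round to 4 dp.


tau = A * P^n * exp(Ea/(R*T))
P^n = 27^(-0.85) = 0.06072126
Ea/(R*T) = 34363/(8.314*959) = 4.309853
exp(Ea/(R*T)) = 74.429538
tau = 0.032 * 0.06072126 * 74.429538 = 0.1446 ms


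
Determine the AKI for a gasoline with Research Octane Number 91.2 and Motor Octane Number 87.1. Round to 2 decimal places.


AKI = (RON + MON) / 2
AKI = (91.2 + 87.1) / 2
AKI = 178.3 / 2 = 89.15


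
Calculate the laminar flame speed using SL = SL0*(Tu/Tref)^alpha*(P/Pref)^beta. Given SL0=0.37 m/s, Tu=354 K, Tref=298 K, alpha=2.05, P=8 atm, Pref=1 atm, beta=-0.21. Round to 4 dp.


SL = SL0 * (Tu/Tref)^alpha * (P/Pref)^beta
T ratio = 354/298 = 1.18791946
(T ratio)^alpha = 1.18791946^2.05 = 1.423355
(P/Pref)^beta = 8^(-0.21) = 0.646176
SL = 0.37 * 1.423355 * 0.646176 = 0.3403 m/s


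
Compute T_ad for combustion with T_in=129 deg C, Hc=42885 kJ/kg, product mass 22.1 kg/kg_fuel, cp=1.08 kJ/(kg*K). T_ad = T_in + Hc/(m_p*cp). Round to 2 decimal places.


T_ad = T_in + Hc / (m_p * cp)
Denominator = 22.1 * 1.08 = 23.8680
Temperature rise = 42885 / 23.8680 = 1796.76 K
T_ad = 129 + 1796.76 = 1925.76 deg C


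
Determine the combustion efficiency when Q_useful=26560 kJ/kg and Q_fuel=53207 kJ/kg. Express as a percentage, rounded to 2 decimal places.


Efficiency = (Q_useful / Q_fuel) * 100
Efficiency = (26560 / 53207) * 100
Efficiency = 0.4992 * 100 = 49.92%


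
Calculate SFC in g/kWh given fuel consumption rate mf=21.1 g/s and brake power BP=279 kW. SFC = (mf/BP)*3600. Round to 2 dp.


SFC = (mf / BP) * 3600
Rate = 21.1 / 279 = 0.075627 g/(s*kW)
SFC = 0.075627 * 3600 = 272.26 g/kWh


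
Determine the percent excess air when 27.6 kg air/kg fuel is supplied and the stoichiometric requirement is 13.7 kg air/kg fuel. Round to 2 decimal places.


Excess air = actual - stoichiometric = 27.6 - 13.7 = 13.90 kg/kg fuel
Excess air % = (excess / stoich) * 100 = (13.90 / 13.7) * 100 = 101.46%


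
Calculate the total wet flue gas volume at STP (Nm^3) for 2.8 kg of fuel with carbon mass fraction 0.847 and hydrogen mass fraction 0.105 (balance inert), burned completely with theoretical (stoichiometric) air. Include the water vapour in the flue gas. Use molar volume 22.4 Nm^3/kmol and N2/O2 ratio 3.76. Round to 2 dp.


Per kg fuel: CO2 = (C/12 kmol)*22.4 = (0.847/12)*22.4 = 1.58107 Nm^3
Per kg fuel: H2O = (H/2 kmol)*22.4 = (0.105/2)*22.4 = 1.17600 Nm^3
O2 needed per kg fuel = C/12 + H/4 = 0.847/12 + 0.105/4 = 0.09683333 kmol
Per kg fuel: N2 = O2*3.76*22.4 = 0.09683333*3.76*22.4 = 8.15569 Nm^3
Total per kg = 1.58107 + 1.17600 + 8.15569 = 10.91276 Nm^3
Total = 10.91276 * 2.8 = 30.56 Nm^3


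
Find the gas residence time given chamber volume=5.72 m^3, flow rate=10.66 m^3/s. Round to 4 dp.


tau = V / Q_flow
tau = 5.72 / 10.66 = 0.5366 s


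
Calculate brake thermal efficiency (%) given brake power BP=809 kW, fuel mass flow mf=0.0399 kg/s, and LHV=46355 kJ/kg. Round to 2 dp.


eta_BTE = (BP / (mf * LHV)) * 100
Denominator = 0.0399 * 46355 = 1849.5645 kW
eta_BTE = (809 / 1849.5645) * 100 = 43.74%


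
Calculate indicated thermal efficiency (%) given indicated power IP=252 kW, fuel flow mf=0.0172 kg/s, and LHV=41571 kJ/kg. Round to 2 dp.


eta_ith = (IP / (mf * LHV)) * 100
Denominator = 0.0172 * 41571 = 715.0212 kW
eta_ith = (252 / 715.0212) * 100 = 35.24%


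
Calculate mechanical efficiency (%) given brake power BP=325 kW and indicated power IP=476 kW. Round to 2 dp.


eta_mech = (BP / IP) * 100
Ratio = 325 / 476 = 0.6828
eta_mech = 0.6828 * 100 = 68.28%


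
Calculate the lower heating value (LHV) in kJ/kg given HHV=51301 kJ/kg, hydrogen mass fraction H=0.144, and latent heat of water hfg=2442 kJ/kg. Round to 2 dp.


LHV = HHV - hfg * 9 * H
Water correction = 2442 * 9 * 0.144 = 3164.832 kJ/kg
LHV = 51301 - 3164.832 = 48136.17 kJ/kg


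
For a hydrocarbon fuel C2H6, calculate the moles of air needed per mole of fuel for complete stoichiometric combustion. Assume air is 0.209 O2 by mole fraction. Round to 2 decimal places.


Balanced combustion: C2H6 + 3.5 O2 -> 2 CO2 + 3 H2O
O2 needed = C + H/4 = 2 + 6/4 = 3.50 moles
Air moles = O2 / 0.209 = 3.50 / 0.209 = 16.75 moles air


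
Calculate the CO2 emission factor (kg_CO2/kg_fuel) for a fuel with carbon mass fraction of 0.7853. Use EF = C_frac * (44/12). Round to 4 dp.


EF = C_frac * (M_CO2 / M_C)
EF = 0.7853 * (44/12)
EF = 0.7853 * 3.666667 = 2.8794 kg_CO2/kg_fuel


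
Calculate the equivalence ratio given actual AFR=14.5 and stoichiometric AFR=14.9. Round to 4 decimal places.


phi = AFR_stoich / AFR_actual
phi = 14.9 / 14.5 = 1.0276


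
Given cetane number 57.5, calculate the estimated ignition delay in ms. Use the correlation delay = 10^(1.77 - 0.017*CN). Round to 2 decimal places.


delay = 10^(1.77 - 0.017*CN)
Exponent = 1.77 - 0.017*57.5 = 0.7925
delay = 10^0.7925 = 6.20 ms


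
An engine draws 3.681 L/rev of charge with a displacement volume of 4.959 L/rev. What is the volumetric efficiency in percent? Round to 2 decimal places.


eta_v = (V_actual / V_disp) * 100
Ratio = 3.681 / 4.959 = 0.7423
eta_v = 0.7423 * 100 = 74.23%


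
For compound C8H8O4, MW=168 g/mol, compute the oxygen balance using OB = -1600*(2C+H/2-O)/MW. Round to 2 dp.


OB = -1600 * (2C + H/2 - O) / MW
Inner = 2*8 + 8/2 - 4 = 16.00
OB = -1600 * 16.00 / 168 = -152.38%


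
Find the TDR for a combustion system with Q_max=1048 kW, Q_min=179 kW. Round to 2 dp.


TDR = Q_max / Q_min
TDR = 1048 / 179 = 5.85


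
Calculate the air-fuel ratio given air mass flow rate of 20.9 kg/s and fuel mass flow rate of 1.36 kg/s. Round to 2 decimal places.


AFR = m_air / m_fuel
AFR = 20.9 / 1.36 = 15.37


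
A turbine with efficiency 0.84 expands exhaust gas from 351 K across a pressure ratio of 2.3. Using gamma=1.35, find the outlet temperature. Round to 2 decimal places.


T_out = T_in * (1 - eta * (1 - PR^(-(gamma-1)/gamma)))
Exponent = -(1.35-1)/1.35 = -0.25925926
PR^exp = 2.3^(-0.25925926) = 0.80578413
Factor = 1 - 0.84*(1 - 0.80578413) = 0.83685867
T_out = 351 * 0.83685867 = 293.74 K


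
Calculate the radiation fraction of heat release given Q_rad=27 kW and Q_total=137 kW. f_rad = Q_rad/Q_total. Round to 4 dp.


f_rad = Q_rad / Q_total
f_rad = 27 / 137 = 0.1971


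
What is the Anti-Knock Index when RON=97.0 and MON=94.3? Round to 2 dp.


AKI = (RON + MON) / 2
AKI = (97.0 + 94.3) / 2
AKI = 191.3 / 2 = 95.65


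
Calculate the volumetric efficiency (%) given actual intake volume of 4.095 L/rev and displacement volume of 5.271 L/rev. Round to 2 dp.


eta_v = (V_actual / V_disp) * 100
Ratio = 4.095 / 5.271 = 0.7769
eta_v = 0.7769 * 100 = 77.69%


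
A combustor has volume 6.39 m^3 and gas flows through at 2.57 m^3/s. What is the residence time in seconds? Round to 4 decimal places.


tau = V / Q_flow
tau = 6.39 / 2.57 = 2.4864 s


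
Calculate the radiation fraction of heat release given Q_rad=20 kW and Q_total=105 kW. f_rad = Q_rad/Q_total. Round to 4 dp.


f_rad = Q_rad / Q_total
f_rad = 20 / 105 = 0.1905


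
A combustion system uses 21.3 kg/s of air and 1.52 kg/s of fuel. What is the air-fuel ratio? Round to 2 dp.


AFR = m_air / m_fuel
AFR = 21.3 / 1.52 = 14.01


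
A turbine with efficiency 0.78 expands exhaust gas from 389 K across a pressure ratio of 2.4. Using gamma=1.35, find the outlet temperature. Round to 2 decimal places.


T_out = T_in * (1 - eta * (1 - PR^(-(gamma-1)/gamma)))
Exponent = -(1.35-1)/1.35 = -0.25925926
PR^exp = 2.4^(-0.25925926) = 0.79694200
Factor = 1 - 0.78*(1 - 0.79694200) = 0.84161476
T_out = 389 * 0.84161476 = 327.39 K


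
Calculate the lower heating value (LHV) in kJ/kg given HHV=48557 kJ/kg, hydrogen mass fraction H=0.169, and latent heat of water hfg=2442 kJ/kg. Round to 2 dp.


LHV = HHV - hfg * 9 * H
Water correction = 2442 * 9 * 0.169 = 3714.282 kJ/kg
LHV = 48557 - 3714.282 = 44842.72 kJ/kg


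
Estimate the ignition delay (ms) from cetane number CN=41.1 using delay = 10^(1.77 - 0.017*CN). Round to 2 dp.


delay = 10^(1.77 - 0.017*CN)
Exponent = 1.77 - 0.017*41.1 = 1.0713
delay = 10^1.0713 = 11.78 ms


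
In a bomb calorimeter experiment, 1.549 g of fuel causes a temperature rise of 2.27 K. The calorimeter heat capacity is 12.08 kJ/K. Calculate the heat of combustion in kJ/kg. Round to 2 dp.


Hc = C_cal * delta_T / m_fuel
Q_released = 12.08 * 2.27 = 27.4216 kJ
m_fuel = 1.549 g = 1.549/1000 kg = 0.001549 kg
Hc = 27.4216 / 0.001549 = 17702.78 kJ/kg


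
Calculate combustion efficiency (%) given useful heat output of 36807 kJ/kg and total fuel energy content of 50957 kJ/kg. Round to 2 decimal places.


Efficiency = (Q_useful / Q_fuel) * 100
Efficiency = (36807 / 50957) * 100
Efficiency = 0.7223 * 100 = 72.23%


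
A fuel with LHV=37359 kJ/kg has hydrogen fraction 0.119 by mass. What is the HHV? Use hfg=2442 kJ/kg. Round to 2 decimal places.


HHV = LHV + hfg * 9 * H
Water addition = 2442 * 9 * 0.119 = 2615.382 kJ/kg
HHV = 37359 + 2615.382 = 39974.38 kJ/kg


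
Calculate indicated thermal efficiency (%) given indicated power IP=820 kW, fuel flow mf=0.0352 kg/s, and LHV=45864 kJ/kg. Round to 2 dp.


eta_ith = (IP / (mf * LHV)) * 100
Denominator = 0.0352 * 45864 = 1614.4128 kW
eta_ith = (820 / 1614.4128) * 100 = 50.79%


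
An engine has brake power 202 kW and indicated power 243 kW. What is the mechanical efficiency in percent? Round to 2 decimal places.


eta_mech = (BP / IP) * 100
Ratio = 202 / 243 = 0.8313
eta_mech = 0.8313 * 100 = 83.13%


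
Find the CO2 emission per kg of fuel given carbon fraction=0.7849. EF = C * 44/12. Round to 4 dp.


EF = C_frac * (M_CO2 / M_C)
EF = 0.7849 * (44/12)
EF = 0.7849 * 3.666667 = 2.8780 kg_CO2/kg_fuel


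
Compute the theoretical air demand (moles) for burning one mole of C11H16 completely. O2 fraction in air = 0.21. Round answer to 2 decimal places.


Balanced combustion: C11H16 + 15 O2 -> 11 CO2 + 8 H2O
O2 needed = C + H/4 = 11 + 16/4 = 15.00 moles
Air moles = O2 / 0.21 = 15.00 / 0.21 = 71.43 moles air


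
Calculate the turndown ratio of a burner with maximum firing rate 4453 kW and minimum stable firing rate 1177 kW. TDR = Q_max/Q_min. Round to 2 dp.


TDR = Q_max / Q_min
TDR = 4453 / 1177 = 3.78


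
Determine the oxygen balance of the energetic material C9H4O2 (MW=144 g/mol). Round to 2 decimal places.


OB = -1600 * (2C + H/2 - O) / MW
Inner = 2*9 + 4/2 - 2 = 18.00
OB = -1600 * 18.00 / 144 = -200.00%


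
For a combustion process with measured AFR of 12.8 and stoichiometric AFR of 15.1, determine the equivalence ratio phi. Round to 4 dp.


phi = AFR_stoich / AFR_actual
phi = 15.1 / 12.8 = 1.1797


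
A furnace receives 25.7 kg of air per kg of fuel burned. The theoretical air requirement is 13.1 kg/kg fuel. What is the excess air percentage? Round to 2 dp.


Excess air = actual - stoichiometric = 25.7 - 13.1 = 12.60 kg/kg fuel
Excess air % = (excess / stoich) * 100 = (12.60 / 13.1) * 100 = 96.18%


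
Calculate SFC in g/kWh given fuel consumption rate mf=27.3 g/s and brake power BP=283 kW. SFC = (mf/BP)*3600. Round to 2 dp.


SFC = (mf / BP) * 3600
Rate = 27.3 / 283 = 0.096466 g/(s*kW)
SFC = 0.096466 * 3600 = 347.28 g/kWh


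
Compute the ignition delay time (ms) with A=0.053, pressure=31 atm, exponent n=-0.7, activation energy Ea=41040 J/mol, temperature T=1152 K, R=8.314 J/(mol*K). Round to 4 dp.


tau = A * P^n * exp(Ea/(R*T))
P^n = 31^(-0.7) = 0.09037469
Ea/(R*T) = 41040/(8.314*1152) = 4.284941
exp(Ea/(R*T)) = 72.598268
tau = 0.053 * 0.09037469 * 72.598268 = 0.3477 ms


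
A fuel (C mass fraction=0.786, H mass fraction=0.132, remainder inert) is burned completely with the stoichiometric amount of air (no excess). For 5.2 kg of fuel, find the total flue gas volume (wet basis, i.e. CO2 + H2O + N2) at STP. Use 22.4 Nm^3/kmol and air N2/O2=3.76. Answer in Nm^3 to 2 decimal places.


Per kg fuel: CO2 = (C/12 kmol)*22.4 = (0.786/12)*22.4 = 1.46720 Nm^3
Per kg fuel: H2O = (H/2 kmol)*22.4 = (0.132/2)*22.4 = 1.47840 Nm^3
O2 needed per kg fuel = C/12 + H/4 = 0.786/12 + 0.132/4 = 0.09850000 kmol
Per kg fuel: N2 = O2*3.76*22.4 = 0.09850000*3.76*22.4 = 8.29606 Nm^3
Total per kg = 1.46720 + 1.47840 + 8.29606 = 11.24166 Nm^3
Total = 11.24166 * 5.2 = 58.46 Nm^3


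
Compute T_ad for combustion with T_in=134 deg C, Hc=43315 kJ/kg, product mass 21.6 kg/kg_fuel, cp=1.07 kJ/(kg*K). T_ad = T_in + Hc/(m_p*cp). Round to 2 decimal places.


T_ad = T_in + Hc / (m_p * cp)
Denominator = 21.6 * 1.07 = 23.1120
Temperature rise = 43315 / 23.1120 = 1874.13 K
T_ad = 134 + 1874.13 = 2008.13 deg C


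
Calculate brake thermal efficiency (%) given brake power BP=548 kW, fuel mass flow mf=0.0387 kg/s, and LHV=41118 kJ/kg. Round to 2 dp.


eta_BTE = (BP / (mf * LHV)) * 100
Denominator = 0.0387 * 41118 = 1591.2666 kW
eta_BTE = (548 / 1591.2666) * 100 = 34.44%


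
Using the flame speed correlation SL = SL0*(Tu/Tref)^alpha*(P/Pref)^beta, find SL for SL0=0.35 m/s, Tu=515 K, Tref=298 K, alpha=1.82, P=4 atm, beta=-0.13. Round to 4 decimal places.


SL = SL0 * (Tu/Tref)^alpha * (P/Pref)^beta
T ratio = 515/298 = 1.72818792
(T ratio)^alpha = 1.72818792^1.82 = 2.706547
(P/Pref)^beta = 4^(-0.13) = 0.835088
SL = 0.35 * 2.706547 * 0.835088 = 0.7911 m/s


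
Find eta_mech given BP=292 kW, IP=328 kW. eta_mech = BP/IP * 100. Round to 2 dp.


eta_mech = (BP / IP) * 100
Ratio = 292 / 328 = 0.8902
eta_mech = 0.8902 * 100 = 89.02%


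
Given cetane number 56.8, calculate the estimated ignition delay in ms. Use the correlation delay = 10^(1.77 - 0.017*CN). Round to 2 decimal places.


delay = 10^(1.77 - 0.017*CN)
Exponent = 1.77 - 0.017*56.8 = 0.8044
delay = 10^0.8044 = 6.37 ms


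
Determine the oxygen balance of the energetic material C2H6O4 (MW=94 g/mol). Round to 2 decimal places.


OB = -1600 * (2C + H/2 - O) / MW
Inner = 2*2 + 6/2 - 4 = 3.00
OB = -1600 * 3.00 / 94 = -51.06%


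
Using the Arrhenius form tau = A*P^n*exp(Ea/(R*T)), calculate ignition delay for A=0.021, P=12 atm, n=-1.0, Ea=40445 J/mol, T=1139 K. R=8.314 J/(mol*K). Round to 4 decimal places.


tau = A * P^n * exp(Ea/(R*T))
P^n = 12^(-1.0) = 0.08333333
Ea/(R*T) = 40445/(8.314*1139) = 4.271015
exp(Ea/(R*T)) = 71.594266
tau = 0.021 * 0.08333333 * 71.594266 = 0.1253 ms


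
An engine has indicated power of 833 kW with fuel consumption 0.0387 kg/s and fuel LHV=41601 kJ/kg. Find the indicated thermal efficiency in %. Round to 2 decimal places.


eta_ith = (IP / (mf * LHV)) * 100
Denominator = 0.0387 * 41601 = 1609.9587 kW
eta_ith = (833 / 1609.9587) * 100 = 51.74%


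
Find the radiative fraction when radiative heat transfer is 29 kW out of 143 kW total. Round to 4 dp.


f_rad = Q_rad / Q_total
f_rad = 29 / 143 = 0.2028


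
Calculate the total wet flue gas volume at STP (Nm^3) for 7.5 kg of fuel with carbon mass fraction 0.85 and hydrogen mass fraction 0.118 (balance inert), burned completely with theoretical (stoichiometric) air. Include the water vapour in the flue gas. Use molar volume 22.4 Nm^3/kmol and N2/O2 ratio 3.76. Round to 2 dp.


Per kg fuel: CO2 = (C/12 kmol)*22.4 = (0.85/12)*22.4 = 1.58667 Nm^3
Per kg fuel: H2O = (H/2 kmol)*22.4 = (0.118/2)*22.4 = 1.32160 Nm^3
O2 needed per kg fuel = C/12 + H/4 = 0.85/12 + 0.118/4 = 0.10033333 kmol
Per kg fuel: N2 = O2*3.76*22.4 = 0.10033333*3.76*22.4 = 8.45047 Nm^3
Total per kg = 1.58667 + 1.32160 + 8.45047 = 11.35874 Nm^3
Total = 11.35874 * 7.5 = 85.19 Nm^3


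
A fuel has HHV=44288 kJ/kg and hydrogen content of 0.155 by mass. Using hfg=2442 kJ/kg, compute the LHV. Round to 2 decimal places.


LHV = HHV - hfg * 9 * H
Water correction = 2442 * 9 * 0.155 = 3406.590 kJ/kg
LHV = 44288 - 3406.590 = 40881.41 kJ/kg


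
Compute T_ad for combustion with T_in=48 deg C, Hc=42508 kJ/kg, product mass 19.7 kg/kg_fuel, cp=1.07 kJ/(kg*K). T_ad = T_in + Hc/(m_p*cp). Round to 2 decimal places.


T_ad = T_in + Hc / (m_p * cp)
Denominator = 19.7 * 1.07 = 21.0790
Temperature rise = 42508 / 21.0790 = 2016.60 K
T_ad = 48 + 2016.60 = 2064.60 deg C


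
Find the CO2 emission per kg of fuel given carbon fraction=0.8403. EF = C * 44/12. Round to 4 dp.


EF = C_frac * (M_CO2 / M_C)
EF = 0.8403 * (44/12)
EF = 0.8403 * 3.666667 = 3.0811 kg_CO2/kg_fuel


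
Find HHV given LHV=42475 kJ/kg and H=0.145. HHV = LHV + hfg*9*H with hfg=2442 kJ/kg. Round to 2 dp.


HHV = LHV + hfg * 9 * H
Water addition = 2442 * 9 * 0.145 = 3186.810 kJ/kg
HHV = 42475 + 3186.810 = 45661.81 kJ/kg


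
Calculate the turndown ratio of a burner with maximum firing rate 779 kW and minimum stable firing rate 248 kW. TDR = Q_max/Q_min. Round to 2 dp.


TDR = Q_max / Q_min
TDR = 779 / 248 = 3.14


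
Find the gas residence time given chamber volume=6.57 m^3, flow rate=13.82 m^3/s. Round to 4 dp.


tau = V / Q_flow
tau = 6.57 / 13.82 = 0.4754 s


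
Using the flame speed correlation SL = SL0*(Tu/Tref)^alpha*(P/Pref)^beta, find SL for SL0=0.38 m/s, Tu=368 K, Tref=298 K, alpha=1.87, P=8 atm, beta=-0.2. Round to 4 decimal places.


SL = SL0 * (Tu/Tref)^alpha * (P/Pref)^beta
T ratio = 368/298 = 1.23489933
(T ratio)^alpha = 1.23489933^1.87 = 1.483717
(P/Pref)^beta = 8^(-0.2) = 0.659754
SL = 0.38 * 1.483717 * 0.659754 = 0.3720 m/s


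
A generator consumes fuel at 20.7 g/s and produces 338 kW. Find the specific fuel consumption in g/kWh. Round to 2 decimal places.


SFC = (mf / BP) * 3600
Rate = 20.7 / 338 = 0.061243 g/(s*kW)
SFC = 0.061243 * 3600 = 220.47 g/kWh


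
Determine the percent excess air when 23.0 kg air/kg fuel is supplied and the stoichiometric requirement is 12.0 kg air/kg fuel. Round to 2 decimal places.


Excess air = actual - stoichiometric = 23.0 - 12.0 = 11.00 kg/kg fuel
Excess air % = (excess / stoich) * 100 = (11.00 / 12.0) * 100 = 91.67%


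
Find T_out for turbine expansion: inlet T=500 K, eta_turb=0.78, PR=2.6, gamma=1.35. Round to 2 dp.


T_out = T_in * (1 - eta * (1 - PR^(-(gamma-1)/gamma)))
Exponent = -(1.35-1)/1.35 = -0.25925926
PR^exp = 2.6^(-0.25925926) = 0.78057442
Factor = 1 - 0.78*(1 - 0.78057442) = 0.82884805
T_out = 500 * 0.82884805 = 414.42 K


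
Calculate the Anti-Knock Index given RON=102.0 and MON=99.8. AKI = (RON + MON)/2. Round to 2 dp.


AKI = (RON + MON) / 2
AKI = (102.0 + 99.8) / 2
AKI = 201.8 / 2 = 100.90


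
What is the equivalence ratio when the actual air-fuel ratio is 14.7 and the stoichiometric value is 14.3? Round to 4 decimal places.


phi = AFR_stoich / AFR_actual
phi = 14.3 / 14.7 = 0.9728


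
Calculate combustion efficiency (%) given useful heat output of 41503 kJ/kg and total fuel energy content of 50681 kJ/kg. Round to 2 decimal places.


Efficiency = (Q_useful / Q_fuel) * 100
Efficiency = (41503 / 50681) * 100
Efficiency = 0.8189 * 100 = 81.89%


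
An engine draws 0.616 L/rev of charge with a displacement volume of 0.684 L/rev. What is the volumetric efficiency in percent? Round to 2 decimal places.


eta_v = (V_actual / V_disp) * 100
Ratio = 0.616 / 0.684 = 0.9006
eta_v = 0.9006 * 100 = 90.06%


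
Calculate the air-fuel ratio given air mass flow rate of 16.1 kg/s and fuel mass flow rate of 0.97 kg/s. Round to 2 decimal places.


AFR = m_air / m_fuel
AFR = 16.1 / 0.97 = 16.60


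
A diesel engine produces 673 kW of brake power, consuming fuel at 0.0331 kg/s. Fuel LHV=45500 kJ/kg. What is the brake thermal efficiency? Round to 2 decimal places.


eta_BTE = (BP / (mf * LHV)) * 100
Denominator = 0.0331 * 45500 = 1506.0500 kW
eta_BTE = (673 / 1506.0500) * 100 = 44.69%


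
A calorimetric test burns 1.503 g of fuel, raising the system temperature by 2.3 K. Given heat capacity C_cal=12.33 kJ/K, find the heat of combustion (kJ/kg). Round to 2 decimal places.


Hc = C_cal * delta_T / m_fuel
Q_released = 12.33 * 2.3 = 28.3590 kJ
m_fuel = 1.503 g = 1.503/1000 kg = 0.001503 kg
Hc = 28.3590 / 0.001503 = 18868.26 kJ/kg


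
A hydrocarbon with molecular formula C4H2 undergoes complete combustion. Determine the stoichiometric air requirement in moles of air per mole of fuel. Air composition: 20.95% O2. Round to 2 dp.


Balanced combustion: C4H2 + 4.5 O2 -> 4 CO2 + 1 H2O
O2 needed = C + H/4 = 4 + 2/4 = 4.50 moles
Air moles = O2 / 0.2095 = 4.50 / 0.2095 = 21.48 moles air


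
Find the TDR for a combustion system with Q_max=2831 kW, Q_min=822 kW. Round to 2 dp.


TDR = Q_max / Q_min
TDR = 2831 / 822 = 3.44


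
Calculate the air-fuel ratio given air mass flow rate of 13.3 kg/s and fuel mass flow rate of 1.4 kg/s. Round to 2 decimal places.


AFR = m_air / m_fuel
AFR = 13.3 / 1.4 = 9.50


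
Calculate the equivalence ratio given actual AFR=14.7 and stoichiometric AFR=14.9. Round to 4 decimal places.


phi = AFR_stoich / AFR_actual
phi = 14.9 / 14.7 = 1.0136


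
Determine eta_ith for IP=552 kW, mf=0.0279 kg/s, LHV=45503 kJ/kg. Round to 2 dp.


eta_ith = (IP / (mf * LHV)) * 100
Denominator = 0.0279 * 45503 = 1269.5337 kW
eta_ith = (552 / 1269.5337) * 100 = 43.48%


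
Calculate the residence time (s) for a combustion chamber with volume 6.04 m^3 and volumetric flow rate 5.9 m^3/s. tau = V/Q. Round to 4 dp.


tau = V / Q_flow
tau = 6.04 / 5.9 = 1.0237 s


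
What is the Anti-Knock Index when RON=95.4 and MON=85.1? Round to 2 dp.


AKI = (RON + MON) / 2
AKI = (95.4 + 85.1) / 2
AKI = 180.5 / 2 = 90.25


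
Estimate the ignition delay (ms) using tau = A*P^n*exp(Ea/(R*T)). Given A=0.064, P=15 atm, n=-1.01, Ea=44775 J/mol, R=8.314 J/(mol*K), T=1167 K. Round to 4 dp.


tau = A * P^n * exp(Ea/(R*T))
P^n = 15^(-1.01) = 0.06488553
Ea/(R*T) = 44775/(8.314*1167) = 4.614819
exp(Ea/(R*T)) = 100.969601
tau = 0.064 * 0.06488553 * 100.969601 = 0.4193 ms


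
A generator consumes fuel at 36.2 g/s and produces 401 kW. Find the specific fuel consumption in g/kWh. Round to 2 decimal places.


SFC = (mf / BP) * 3600
Rate = 36.2 / 401 = 0.090274 g/(s*kW)
SFC = 0.090274 * 3600 = 324.99 g/kWh


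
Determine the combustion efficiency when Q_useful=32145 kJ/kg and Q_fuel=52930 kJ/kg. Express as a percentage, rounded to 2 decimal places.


Efficiency = (Q_useful / Q_fuel) * 100
Efficiency = (32145 / 52930) * 100
Efficiency = 0.6073 * 100 = 60.73%


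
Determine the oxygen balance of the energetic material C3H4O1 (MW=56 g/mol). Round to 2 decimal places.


OB = -1600 * (2C + H/2 - O) / MW
Inner = 2*3 + 4/2 - 1 = 7.00
OB = -1600 * 7.00 / 56 = -200.00%


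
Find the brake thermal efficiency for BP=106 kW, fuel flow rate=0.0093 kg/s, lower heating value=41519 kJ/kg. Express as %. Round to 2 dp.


eta_BTE = (BP / (mf * LHV)) * 100
Denominator = 0.0093 * 41519 = 386.1267 kW
eta_BTE = (106 / 386.1267) * 100 = 27.45%


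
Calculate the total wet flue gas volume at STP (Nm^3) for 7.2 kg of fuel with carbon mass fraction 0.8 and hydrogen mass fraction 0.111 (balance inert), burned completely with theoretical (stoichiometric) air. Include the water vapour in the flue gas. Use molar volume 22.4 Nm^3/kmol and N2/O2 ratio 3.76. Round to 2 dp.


Per kg fuel: CO2 = (C/12 kmol)*22.4 = (0.8/12)*22.4 = 1.49333 Nm^3
Per kg fuel: H2O = (H/2 kmol)*22.4 = (0.111/2)*22.4 = 1.24320 Nm^3
O2 needed per kg fuel = C/12 + H/4 = 0.8/12 + 0.111/4 = 0.09441667 kmol
Per kg fuel: N2 = O2*3.76*22.4 = 0.09441667*3.76*22.4 = 7.95215 Nm^3
Total per kg = 1.49333 + 1.24320 + 7.95215 = 10.68868 Nm^3
Total = 10.68868 * 7.2 = 76.96 Nm^3


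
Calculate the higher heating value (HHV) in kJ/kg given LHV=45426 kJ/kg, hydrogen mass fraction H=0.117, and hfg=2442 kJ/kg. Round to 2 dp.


HHV = LHV + hfg * 9 * H
Water addition = 2442 * 9 * 0.117 = 2571.426 kJ/kg
HHV = 45426 + 2571.426 = 47997.43 kJ/kg


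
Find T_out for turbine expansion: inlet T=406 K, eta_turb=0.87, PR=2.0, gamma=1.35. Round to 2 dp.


T_out = T_in * (1 - eta * (1 - PR^(-(gamma-1)/gamma)))
Exponent = -(1.35-1)/1.35 = -0.25925926
PR^exp = 2.0^(-0.25925926) = 0.83551680
Factor = 1 - 0.87*(1 - 0.83551680) = 0.85689962
T_out = 406 * 0.85689962 = 347.90 K


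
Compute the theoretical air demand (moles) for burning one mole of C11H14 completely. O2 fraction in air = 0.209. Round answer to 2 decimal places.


Balanced combustion: C11H14 + 14.5 O2 -> 11 CO2 + 7 H2O
O2 needed = C + H/4 = 11 + 14/4 = 14.50 moles
Air moles = O2 / 0.209 = 14.50 / 0.209 = 69.38 moles air


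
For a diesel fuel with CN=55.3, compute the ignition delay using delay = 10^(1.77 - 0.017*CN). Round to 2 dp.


delay = 10^(1.77 - 0.017*CN)
Exponent = 1.77 - 0.017*55.3 = 0.8299
delay = 10^0.8299 = 6.76 ms


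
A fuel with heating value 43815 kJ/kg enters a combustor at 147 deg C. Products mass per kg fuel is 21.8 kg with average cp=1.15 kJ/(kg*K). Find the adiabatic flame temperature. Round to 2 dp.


T_ad = T_in + Hc / (m_p * cp)
Denominator = 21.8 * 1.15 = 25.0700
Temperature rise = 43815 / 25.0700 = 1747.71 K
T_ad = 147 + 1747.71 = 1894.71 deg C


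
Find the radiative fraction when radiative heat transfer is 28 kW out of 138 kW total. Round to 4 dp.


f_rad = Q_rad / Q_total
f_rad = 28 / 138 = 0.2029


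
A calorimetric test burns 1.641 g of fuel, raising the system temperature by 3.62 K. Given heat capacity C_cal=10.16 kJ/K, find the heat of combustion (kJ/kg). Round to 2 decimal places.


Hc = C_cal * delta_T / m_fuel
Q_released = 10.16 * 3.62 = 36.7792 kJ
m_fuel = 1.641 g = 1.641/1000 kg = 0.001641 kg
Hc = 36.7792 / 0.001641 = 22412.68 kJ/kg


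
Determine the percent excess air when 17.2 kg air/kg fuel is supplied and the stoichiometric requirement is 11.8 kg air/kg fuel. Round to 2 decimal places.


Excess air = actual - stoichiometric = 17.2 - 11.8 = 5.40 kg/kg fuel
Excess air % = (excess / stoich) * 100 = (5.40 / 11.8) * 100 = 45.76%


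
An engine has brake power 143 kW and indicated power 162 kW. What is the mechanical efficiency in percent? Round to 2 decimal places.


eta_mech = (BP / IP) * 100
Ratio = 143 / 162 = 0.8827
eta_mech = 0.8827 * 100 = 88.27%


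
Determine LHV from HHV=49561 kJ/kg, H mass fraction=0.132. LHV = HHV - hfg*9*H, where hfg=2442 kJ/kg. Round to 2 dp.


LHV = HHV - hfg * 9 * H
Water correction = 2442 * 9 * 0.132 = 2901.096 kJ/kg
LHV = 49561 - 2901.096 = 46659.90 kJ/kg


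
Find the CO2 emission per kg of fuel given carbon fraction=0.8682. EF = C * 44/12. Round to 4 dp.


EF = C_frac * (M_CO2 / M_C)
EF = 0.8682 * (44/12)
EF = 0.8682 * 3.666667 = 3.1834 kg_CO2/kg_fuel


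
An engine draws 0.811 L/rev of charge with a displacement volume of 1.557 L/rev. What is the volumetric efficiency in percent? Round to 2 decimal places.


eta_v = (V_actual / V_disp) * 100
Ratio = 0.811 / 1.557 = 0.5209
eta_v = 0.5209 * 100 = 52.09%


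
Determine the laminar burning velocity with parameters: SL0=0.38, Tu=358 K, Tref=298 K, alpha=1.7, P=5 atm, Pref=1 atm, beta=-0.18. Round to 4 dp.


SL = SL0 * (Tu/Tref)^alpha * (P/Pref)^beta
T ratio = 358/298 = 1.20134228
(T ratio)^alpha = 1.20134228^1.7 = 1.365946
(P/Pref)^beta = 5^(-0.18) = 0.748489
SL = 0.38 * 1.365946 * 0.748489 = 0.3885 m/s


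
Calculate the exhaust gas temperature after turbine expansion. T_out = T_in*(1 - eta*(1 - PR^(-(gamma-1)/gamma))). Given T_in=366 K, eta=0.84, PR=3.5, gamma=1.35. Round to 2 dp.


T_out = T_in * (1 - eta * (1 - PR^(-(gamma-1)/gamma)))
Exponent = -(1.35-1)/1.35 = -0.25925926
PR^exp = 3.5^(-0.25925926) = 0.72267881
Factor = 1 - 0.84*(1 - 0.72267881) = 0.76705020
T_out = 366 * 0.76705020 = 280.74 K


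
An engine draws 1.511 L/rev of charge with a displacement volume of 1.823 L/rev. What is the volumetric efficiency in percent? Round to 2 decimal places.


eta_v = (V_actual / V_disp) * 100
Ratio = 1.511 / 1.823 = 0.8289
eta_v = 0.8289 * 100 = 82.89%


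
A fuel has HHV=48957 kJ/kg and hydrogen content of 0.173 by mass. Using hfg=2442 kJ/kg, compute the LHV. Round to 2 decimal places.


LHV = HHV - hfg * 9 * H
Water correction = 2442 * 9 * 0.173 = 3802.194 kJ/kg
LHV = 48957 - 3802.194 = 45154.81 kJ/kg


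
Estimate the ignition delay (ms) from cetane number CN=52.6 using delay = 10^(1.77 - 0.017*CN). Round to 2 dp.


delay = 10^(1.77 - 0.017*CN)
Exponent = 1.77 - 0.017*52.6 = 0.8758
delay = 10^0.8758 = 7.51 ms


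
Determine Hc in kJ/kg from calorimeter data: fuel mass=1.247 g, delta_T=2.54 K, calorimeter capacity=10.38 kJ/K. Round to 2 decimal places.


Hc = C_cal * delta_T / m_fuel
Q_released = 10.38 * 2.54 = 26.3652 kJ
m_fuel = 1.247 g = 1.247/1000 kg = 0.001247 kg
Hc = 26.3652 / 0.001247 = 21142.90 kJ/kg


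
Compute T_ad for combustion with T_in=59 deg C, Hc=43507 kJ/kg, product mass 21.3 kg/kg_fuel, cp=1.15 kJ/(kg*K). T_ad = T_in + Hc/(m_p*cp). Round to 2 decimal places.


T_ad = T_in + Hc / (m_p * cp)
Denominator = 21.3 * 1.15 = 24.4950
Temperature rise = 43507 / 24.4950 = 1776.16 K
T_ad = 59 + 1776.16 = 1835.16 deg C


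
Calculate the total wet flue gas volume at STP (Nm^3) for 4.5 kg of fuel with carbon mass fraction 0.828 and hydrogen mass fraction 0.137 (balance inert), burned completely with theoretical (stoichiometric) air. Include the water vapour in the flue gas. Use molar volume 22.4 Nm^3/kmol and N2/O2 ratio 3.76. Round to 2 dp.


Per kg fuel: CO2 = (C/12 kmol)*22.4 = (0.828/12)*22.4 = 1.54560 Nm^3
Per kg fuel: H2O = (H/2 kmol)*22.4 = (0.137/2)*22.4 = 1.53440 Nm^3
O2 needed per kg fuel = C/12 + H/4 = 0.828/12 + 0.137/4 = 0.10325000 kmol
Per kg fuel: N2 = O2*3.76*22.4 = 0.10325000*3.76*22.4 = 8.69613 Nm^3
Total per kg = 1.54560 + 1.53440 + 8.69613 = 11.77613 Nm^3
Total = 11.77613 * 4.5 = 52.99 Nm^3


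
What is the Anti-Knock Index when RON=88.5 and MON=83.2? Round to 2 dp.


AKI = (RON + MON) / 2
AKI = (88.5 + 83.2) / 2
AKI = 171.7 / 2 = 85.85


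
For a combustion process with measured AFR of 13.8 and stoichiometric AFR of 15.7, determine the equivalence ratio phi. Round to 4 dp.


phi = AFR_stoich / AFR_actual
phi = 15.7 / 13.8 = 1.1377


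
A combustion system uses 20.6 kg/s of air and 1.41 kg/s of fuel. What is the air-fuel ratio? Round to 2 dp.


AFR = m_air / m_fuel
AFR = 20.6 / 1.41 = 14.61


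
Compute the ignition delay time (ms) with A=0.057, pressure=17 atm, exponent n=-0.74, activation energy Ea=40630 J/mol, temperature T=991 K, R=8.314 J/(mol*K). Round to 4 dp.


tau = A * P^n * exp(Ea/(R*T))
P^n = 17^(-0.74) = 0.12287621
Ea/(R*T) = 40630/(8.314*991) = 4.931320
exp(Ea/(R*T)) = 138.562235
tau = 0.057 * 0.12287621 * 138.562235 = 0.9705 ms


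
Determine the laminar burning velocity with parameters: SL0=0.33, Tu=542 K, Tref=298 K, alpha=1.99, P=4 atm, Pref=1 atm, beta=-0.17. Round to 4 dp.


SL = SL0 * (Tu/Tref)^alpha * (P/Pref)^beta
T ratio = 542/298 = 1.81879195
(T ratio)^alpha = 1.81879195^1.99 = 3.288276
(P/Pref)^beta = 4^(-0.17) = 0.790041
SL = 0.33 * 3.288276 * 0.790041 = 0.8573 m/s


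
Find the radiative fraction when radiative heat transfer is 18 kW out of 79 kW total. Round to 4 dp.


f_rad = Q_rad / Q_total
f_rad = 18 / 79 = 0.2278


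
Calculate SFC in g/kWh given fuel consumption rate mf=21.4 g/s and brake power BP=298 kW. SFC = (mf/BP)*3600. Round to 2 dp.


SFC = (mf / BP) * 3600
Rate = 21.4 / 298 = 0.071812 g/(s*kW)
SFC = 0.071812 * 3600 = 258.52 g/kWh


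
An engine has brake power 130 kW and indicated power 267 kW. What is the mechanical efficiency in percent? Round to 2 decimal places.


eta_mech = (BP / IP) * 100
Ratio = 130 / 267 = 0.4869
eta_mech = 0.4869 * 100 = 48.69%


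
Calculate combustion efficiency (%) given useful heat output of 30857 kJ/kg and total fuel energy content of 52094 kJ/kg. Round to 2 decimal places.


Efficiency = (Q_useful / Q_fuel) * 100
Efficiency = (30857 / 52094) * 100
Efficiency = 0.5923 * 100 = 59.23%


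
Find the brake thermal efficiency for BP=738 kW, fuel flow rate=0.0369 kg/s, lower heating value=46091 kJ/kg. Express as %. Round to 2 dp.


eta_BTE = (BP / (mf * LHV)) * 100
Denominator = 0.0369 * 46091 = 1700.7579 kW
eta_BTE = (738 / 1700.7579) * 100 = 43.39%


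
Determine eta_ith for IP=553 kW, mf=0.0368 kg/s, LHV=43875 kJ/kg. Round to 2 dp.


eta_ith = (IP / (mf * LHV)) * 100
Denominator = 0.0368 * 43875 = 1614.6000 kW
eta_ith = (553 / 1614.6000) * 100 = 34.25%


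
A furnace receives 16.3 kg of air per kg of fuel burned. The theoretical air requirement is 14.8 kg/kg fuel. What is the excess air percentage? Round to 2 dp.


Excess air = actual - stoichiometric = 16.3 - 14.8 = 1.50 kg/kg fuel
Excess air % = (excess / stoich) * 100 = (1.50 / 14.8) * 100 = 10.14%


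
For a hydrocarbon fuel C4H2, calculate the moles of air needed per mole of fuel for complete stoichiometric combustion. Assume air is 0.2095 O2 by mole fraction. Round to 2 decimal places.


Balanced combustion: C4H2 + 4.5 O2 -> 4 CO2 + 1 H2O
O2 needed = C + H/4 = 4 + 2/4 = 4.50 moles
Air moles = O2 / 0.2095 = 4.50 / 0.2095 = 21.48 moles air


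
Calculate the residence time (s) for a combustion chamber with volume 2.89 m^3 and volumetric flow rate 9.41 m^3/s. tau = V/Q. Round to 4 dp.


tau = V / Q_flow
tau = 2.89 / 9.41 = 0.3071 s
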